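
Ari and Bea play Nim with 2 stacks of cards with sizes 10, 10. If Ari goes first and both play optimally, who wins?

Bea wins

Nim-sum: 10 ⊕ 10 = 0.
The nim-sum is 0, so this is a P-position: the player to move is in a losing position under optimal play; Ari is about to move from it and so loses — Bea wins.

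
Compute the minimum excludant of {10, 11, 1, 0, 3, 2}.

The values 0, 1, 2, 3 are all present; 4 is the first non-negative integer missing from the set.

4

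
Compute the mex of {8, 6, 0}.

1

0 is in the set but 1 is not, so the mex is 1.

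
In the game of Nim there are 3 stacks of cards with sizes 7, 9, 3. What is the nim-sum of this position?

In binary:
  0111  (7)
  1001  (9)
  0011  (3)
  ----
  1101  (13)

13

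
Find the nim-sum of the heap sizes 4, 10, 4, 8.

2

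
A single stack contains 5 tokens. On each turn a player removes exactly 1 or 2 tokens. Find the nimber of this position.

2

Grundy values for subtraction set {1, 2}:
g(0) = mex{} = 0
g(1) = mex{0} = 1
g(2) = mex{0,1} = 2
g(3) = mex{1,2} = 0
g(4) = mex{0,2} = 1
g(5) = mex{0,1} = 2
So g(5) = 2.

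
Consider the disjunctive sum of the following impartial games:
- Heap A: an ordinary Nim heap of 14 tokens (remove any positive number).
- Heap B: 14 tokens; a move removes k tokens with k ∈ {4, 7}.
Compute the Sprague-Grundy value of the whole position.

14

Heap A is a plain Nim heap of size 14, so its Grundy value is 14.
For heap B, compute g(0), g(1), … with moves {4, 7}:
g(0) = mex{} = 0
g(1) = mex{} = 0
g(2) = mex{} = 0
g(3) = mex{} = 0
g(4) = mex{0} = 1
g(5) = mex{0} = 1
g(6) = mex{0} = 1
g(7) = mex{0} = 1
g(8) = mex{0,1} = 2
g(9) = mex{0,1} = 2
g(10) = mex{0,1} = 2
g(11) = mex{1} = 0
g(12) = mex{1,2} = 0
g(13) = mex{1,2} = 0
g(14) = mex{1,2} = 0
So g(14) = 0.
The value of a disjunctive sum is the nim-sum of the parts.
Combined value = 14 ⊕ 0 = 14.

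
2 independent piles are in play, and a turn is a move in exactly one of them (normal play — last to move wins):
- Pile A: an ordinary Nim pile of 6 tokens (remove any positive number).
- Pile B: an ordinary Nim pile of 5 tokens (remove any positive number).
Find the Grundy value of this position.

3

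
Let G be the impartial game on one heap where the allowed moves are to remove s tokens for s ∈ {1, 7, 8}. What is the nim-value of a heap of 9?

3

Grundy values for subtraction set {1, 7, 8}:
g(0) = mex{} = 0
g(1) = mex{0} = 1
g(2) = mex{1} = 0
g(3) = mex{0} = 1
g(4) = mex{1} = 0
g(5) = mex{0} = 1
g(6) = mex{1} = 0
g(7) = mex{0} = 1
g(8) = mex{0,1} = 2
g(9) = mex{0,1,2} = 3
So g(9) = 3.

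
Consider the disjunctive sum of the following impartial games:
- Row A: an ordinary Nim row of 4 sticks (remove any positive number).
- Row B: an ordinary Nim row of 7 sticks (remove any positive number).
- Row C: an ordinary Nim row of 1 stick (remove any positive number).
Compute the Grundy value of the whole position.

2

Row A is a plain Nim row of size 4, so its Grundy value is 4.
Row B is a plain Nim row of size 7, so its Grundy value is 7.
Row C is a plain Nim row of size 1, so its Grundy value is 1.
By the Sprague-Grundy theorem, the Grundy value of a sum of independent games is the XOR of the component values.
Combined value = 4 XOR 7 XOR 1 = 2.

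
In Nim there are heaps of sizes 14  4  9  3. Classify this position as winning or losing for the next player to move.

Losing position

Bitwise XOR of the heap sizes:
  1110  (14)
  0100  (4)
  1001  (9)
  0011  (3)
  ----
  0000  (0)
The nim-sum is 0, so this is a P-position: the player to move is in a losing position under optimal play.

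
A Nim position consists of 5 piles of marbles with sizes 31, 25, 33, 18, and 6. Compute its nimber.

Nim-sum: 31 ⊕ 25 ⊕ 33 ⊕ 18 ⊕ 6 = 51.

51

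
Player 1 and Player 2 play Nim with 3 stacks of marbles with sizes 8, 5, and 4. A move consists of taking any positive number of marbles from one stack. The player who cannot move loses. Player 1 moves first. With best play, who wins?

Compute the nim-sum pairwise:
8 XOR 5 = 13
13 XOR 4 = 9
The nim-sum is 9 ≠ 0, so this is an N-position: the player to move can win; Player 1 has a winning move.

Player 1 wins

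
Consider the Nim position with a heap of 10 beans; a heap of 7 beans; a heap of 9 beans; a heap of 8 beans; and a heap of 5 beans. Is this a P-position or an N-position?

Compute the nim-sum pairwise:
10 ^ 7 = 13
13 ^ 9 = 4
4 ^ 8 = 12
12 ^ 5 = 9
The nim-sum is 9 ≠ 0, so this is an N-position: the player to move can win.

N-position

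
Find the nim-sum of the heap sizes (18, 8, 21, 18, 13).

16

Compute the nim-sum pairwise:
18 ^ 8 = 26
26 ^ 21 = 15
15 ^ 18 = 29
29 ^ 13 = 16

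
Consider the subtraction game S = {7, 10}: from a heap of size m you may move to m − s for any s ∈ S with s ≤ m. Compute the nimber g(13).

Build the Grundy sequence with g(k) = mex{g(k−s) : s ∈ {7, 10}, s ≤ k}:
g(0) = mex{} = 0
g(1) = mex{} = 0
g(2) = mex{} = 0
g(3) = mex{} = 0
g(4) = mex{} = 0
g(5) = mex{} = 0
g(6) = mex{} = 0
g(7) = mex{0} = 1
g(8) = mex{0} = 1
g(9) = mex{0} = 1
g(10) = mex{0} = 1
g(11) = mex{0} = 1
g(12) = mex{0} = 1
g(13) = mex{0} = 1
So g(13) = 1.

1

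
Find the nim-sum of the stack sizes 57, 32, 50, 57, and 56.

42

Write each in binary and XOR column by column:
  111001  (57)
  100000  (32)
  110010  (50)
  111001  (57)
  111000  (56)
  ------
  101010  (42)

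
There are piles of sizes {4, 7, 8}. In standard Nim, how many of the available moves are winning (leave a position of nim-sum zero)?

Bitwise XOR of the heap sizes:
  0100  (4)
  0111  (7)
  1000  (8)
  ----
  1011  (11)
The overall nim-sum is X = 11. A pile of size p has a winning move iff p XOR X < p (reduce it to p XOR X).
  4: 4 XOR 11 = 15 ≥ 4 — no move.
  7: 7 XOR 11 = 12 ≥ 7 — no move.
  8: 8 XOR 11 = 3 < 8 — winning move (to 3).
That gives 1 winning move.

1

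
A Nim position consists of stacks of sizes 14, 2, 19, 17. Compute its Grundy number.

14

Compute the nim-sum pairwise:
14 XOR 2 = 12
12 XOR 19 = 31
31 XOR 17 = 14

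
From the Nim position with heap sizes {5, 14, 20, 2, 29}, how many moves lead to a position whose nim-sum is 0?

Bitwise XOR of the heap sizes:
  00101  (5)
  01110  (14)
  10100  (20)
  00010  (2)
  11101  (29)
  -----
  00000  (0)
The nim-sum is already 0, so every move leaves a nonzero nim-sum — there are no winning moves.

0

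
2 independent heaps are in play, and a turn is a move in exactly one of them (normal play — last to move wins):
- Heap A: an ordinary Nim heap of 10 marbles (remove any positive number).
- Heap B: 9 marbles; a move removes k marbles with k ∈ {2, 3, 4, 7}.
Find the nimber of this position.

14

Heap A is a plain Nim heap of size 10, so its Grundy value is 10.
Grundy values for heap B (subtraction set {2, 3, 4, 7}):
g(0) = mex{} = 0
g(1) = mex{} = 0
g(2) = mex{0} = 1
g(3) = mex{0} = 1
g(4) = mex{0,1} = 2
g(5) = mex{0,1} = 2
g(6) = mex{1,2} = 0
g(7) = mex{0,1,2} = 3
g(8) = mex{0,2} = 1
g(9) = mex{0,1,2,3} = 4
So g(9) = 4.
By the Sprague-Grundy theorem, the Grundy value of a sum of independent games is the XOR of the component values.
Combined value = 10 XOR 4 = 14.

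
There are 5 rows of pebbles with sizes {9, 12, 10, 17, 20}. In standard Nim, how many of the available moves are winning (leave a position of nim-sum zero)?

Compute the nim-sum pairwise:
9 ^ 12 = 5
5 ^ 10 = 15
15 ^ 17 = 30
30 ^ 20 = 10
The overall nim-sum is X = 10. A row of size p has a winning move iff p XOR X < p (reduce it to p XOR X).
  9: 9 XOR 10 = 3 < 9 — winning move (to 3).
  12: 12 XOR 10 = 6 < 12 — winning move (to 6).
  10: 10 XOR 10 = 0 < 10 — winning move (to 0).
  17: 17 XOR 10 = 27 ≥ 17 — no move.
  20: 20 XOR 10 = 30 ≥ 20 — no move.
That gives 3 winning moves.

3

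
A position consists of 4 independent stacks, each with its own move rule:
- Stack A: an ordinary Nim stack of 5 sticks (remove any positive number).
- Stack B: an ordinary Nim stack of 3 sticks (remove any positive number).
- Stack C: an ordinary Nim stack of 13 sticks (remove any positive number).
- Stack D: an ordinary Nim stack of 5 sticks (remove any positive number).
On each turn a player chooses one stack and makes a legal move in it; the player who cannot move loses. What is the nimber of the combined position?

14

Stack A is a plain Nim stack of size 5, so its Grundy value is 5.
Stack B is a plain Nim stack of size 3, so its Grundy value is 3.
Stack C is a plain Nim stack of size 13, so its Grundy value is 13.
Stack D is a plain Nim stack of size 5, so its Grundy value is 5.
By the Sprague-Grundy theorem, the Grundy value of a sum of independent games is the XOR of the component values.
Combined value = 5 XOR 3 XOR 13 XOR 5 = 14.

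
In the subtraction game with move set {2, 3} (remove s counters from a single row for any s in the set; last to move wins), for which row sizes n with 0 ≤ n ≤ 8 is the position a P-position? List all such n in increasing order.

0, 1, 5, 6

Build the Grundy sequence with g(k) = mex{g(k−s) : s ∈ {2, 3}, s ≤ k}:
g(0) = mex{} = 0
g(1) = mex{} = 0
g(2) = mex{0} = 1
g(3) = mex{0} = 1
g(4) = mex{0,1} = 2
g(5) = mex{1} = 0
g(6) = mex{1,2} = 0
g(7) = mex{0,2} = 1
g(8) = mex{0} = 1
The P-positions (g = 0) in 0..8 are 0, 1, 5, 6.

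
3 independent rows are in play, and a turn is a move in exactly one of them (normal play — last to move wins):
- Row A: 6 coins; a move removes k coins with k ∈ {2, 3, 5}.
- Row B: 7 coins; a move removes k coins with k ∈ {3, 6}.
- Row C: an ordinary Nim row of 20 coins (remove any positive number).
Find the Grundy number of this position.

Build the Grundy sequence for row A with g(k) = mex{g(k−s) : s ∈ {2, 3, 5}, s ≤ k}:
k:     0  1  2  3  4  5  6
g(k):  0  0  1  1  2  2  3
So g(6) = 3.
Build the Grundy sequence for row B with g(k) = mex{g(k−s) : s ∈ {3, 6}, s ≤ k}:
g(0) = mex{} = 0
g(1) = mex{} = 0
g(2) = mex{} = 0
g(3) = mex{0} = 1
g(4) = mex{0} = 1
g(5) = mex{0} = 1
g(6) = mex{0,1} = 2
g(7) = mex{0,1} = 2
So g(7) = 2.
Row C is a plain Nim row of size 20, so its Grundy value is 20.
By the Sprague-Grundy theorem, the Grundy value of a sum of independent games is the XOR of the component values.
Combined value = 3 XOR 2 XOR 20 = 21.

21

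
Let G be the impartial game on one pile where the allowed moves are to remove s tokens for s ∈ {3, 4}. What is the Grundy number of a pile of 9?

0

Grundy values for subtraction set {3, 4}:
g(0) = mex{} = 0
g(1) = mex{} = 0
g(2) = mex{} = 0
g(3) = mex{0} = 1
g(4) = mex{0} = 1
g(5) = mex{0} = 1
g(6) = mex{0,1} = 2
g(7) = mex{1} = 0
g(8) = mex{1} = 0
g(9) = mex{1,2} = 0
So g(9) = 0.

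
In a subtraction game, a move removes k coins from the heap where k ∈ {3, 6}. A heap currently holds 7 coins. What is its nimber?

2

Build the Grundy sequence with g(k) = mex{g(k−s) : s ∈ {3, 6}, s ≤ k}:
g(0) = mex{} = 0
g(1) = mex{} = 0
g(2) = mex{} = 0
g(3) = mex{0} = 1
g(4) = mex{0} = 1
g(5) = mex{0} = 1
g(6) = mex{0,1} = 2
g(7) = mex{0,1} = 2
So g(7) = 2.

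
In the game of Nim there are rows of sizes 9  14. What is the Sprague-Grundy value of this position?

7

In binary:
  1001  (9)
  1110  (14)
  ----
  0111  (7)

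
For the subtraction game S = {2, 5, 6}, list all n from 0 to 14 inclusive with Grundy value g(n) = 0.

0, 1, 4, 8, 11, 12

Compute g(0), g(1), … for moves {2, 5, 6}:
g(0) = mex{} = 0
g(1) = mex{} = 0
g(2) = mex{0} = 1
g(3) = mex{0} = 1
g(4) = mex{1} = 0
g(5) = mex{0,1} = 2
g(6) = mex{0} = 1
g(7) = mex{0,1,2} = 3
g(8) = mex{1} = 0
g(9) = mex{0,1,3} = 2
g(10) = mex{0,2} = 1
g(11) = mex{1,2} = 0
g(12) = mex{1,3} = 0
g(13) = mex{0,3} = 1
g(14) = mex{0,2} = 1
The P-positions (g = 0) in 0..14 are 0, 1, 4, 8, 11, 12.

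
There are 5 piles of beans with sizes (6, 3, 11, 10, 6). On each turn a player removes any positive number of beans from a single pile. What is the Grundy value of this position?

2

Nim-sum: 6 ⊕ 3 ⊕ 11 ⊕ 10 ⊕ 6 = 2.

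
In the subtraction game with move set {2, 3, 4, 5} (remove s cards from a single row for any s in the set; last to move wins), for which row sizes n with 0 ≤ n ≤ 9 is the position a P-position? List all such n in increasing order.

Build the Grundy sequence with g(k) = mex{g(k−s) : s ∈ {2, 3, 4, 5}, s ≤ k}:
g(0) = mex{} = 0
g(1) = mex{} = 0
g(2) = mex{0} = 1
g(3) = mex{0} = 1
g(4) = mex{0,1} = 2
g(5) = mex{0,1} = 2
g(6) = mex{0,1,2} = 3
g(7) = mex{1,2} = 0
g(8) = mex{1,2,3} = 0
g(9) = mex{0,2,3} = 1
The P-positions (g = 0) in 0..9 are 0, 1, 7, 8.

0, 1, 7, 8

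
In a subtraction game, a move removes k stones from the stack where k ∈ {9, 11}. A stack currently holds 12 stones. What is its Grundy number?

Grundy values for subtraction set {9, 11}:
g(0) = mex{} = 0
g(1) = mex{} = 0
g(2) = mex{} = 0
g(3) = mex{} = 0
g(4) = mex{} = 0
g(5) = mex{} = 0
g(6) = mex{} = 0
g(7) = mex{} = 0
g(8) = mex{} = 0
g(9) = mex{0} = 1
g(10) = mex{0} = 1
g(11) = mex{0} = 1
g(12) = mex{0} = 1
So g(12) = 1.

1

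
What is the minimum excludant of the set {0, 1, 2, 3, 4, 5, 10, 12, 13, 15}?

6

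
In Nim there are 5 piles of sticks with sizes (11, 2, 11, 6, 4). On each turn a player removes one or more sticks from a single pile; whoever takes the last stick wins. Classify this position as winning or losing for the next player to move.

Losing position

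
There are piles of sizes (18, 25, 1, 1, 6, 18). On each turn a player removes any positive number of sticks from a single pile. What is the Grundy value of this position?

31

Compute the nim-sum pairwise:
18 ⊕ 25 = 11
11 ⊕ 1 = 10
10 ⊕ 1 = 11
11 ⊕ 6 = 13
13 ⊕ 18 = 31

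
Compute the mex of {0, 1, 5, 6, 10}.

2

The values 0, 1 are all present; 2 is the first non-negative integer missing from the set.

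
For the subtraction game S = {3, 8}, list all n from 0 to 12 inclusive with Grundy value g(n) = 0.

0, 1, 2, 6, 7, 11, 12

Compute g(0), g(1), … for moves {3, 8}:
g(0) = mex{} = 0
g(1) = mex{} = 0
g(2) = mex{} = 0
g(3) = mex{0} = 1
g(4) = mex{0} = 1
g(5) = mex{0} = 1
g(6) = mex{1} = 0
g(7) = mex{1} = 0
g(8) = mex{0,1} = 2
g(9) = mex{0} = 1
g(10) = mex{0} = 1
g(11) = mex{1,2} = 0
g(12) = mex{1} = 0
The P-positions (g = 0) in 0..12 are 0, 1, 2, 6, 7, 11, 12.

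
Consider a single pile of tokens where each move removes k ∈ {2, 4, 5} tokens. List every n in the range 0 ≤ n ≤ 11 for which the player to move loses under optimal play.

Build the Grundy sequence with g(k) = mex{g(k−s) : s ∈ {2, 4, 5}, s ≤ k}:
k:     0  1  2  3  4  5  6  7  8  9 10 11
g(k):  0  0  1  1  2  2  3  0  0  1  1  2
The P-positions (g = 0) in 0..11 are 0, 1, 7, 8.

0, 1, 7, 8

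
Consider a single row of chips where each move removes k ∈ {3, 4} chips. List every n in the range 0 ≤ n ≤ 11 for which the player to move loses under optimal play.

0, 1, 2, 7, 8, 9

Compute g(0), g(1), … for moves {3, 4}:
k:     0  1  2  3  4  5  6  7  8  9 10 11
g(k):  0  0  0  1  1  1  2  0  0  0  1  1
The P-positions (g = 0) in 0..11 are 0, 1, 2, 7, 8, 9.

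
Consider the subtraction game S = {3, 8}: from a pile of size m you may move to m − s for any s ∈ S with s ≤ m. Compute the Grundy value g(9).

Compute g(0), g(1), … for moves {3, 8}:
g(0) = mex{} = 0
g(1) = mex{} = 0
g(2) = mex{} = 0
g(3) = mex{0} = 1
g(4) = mex{0} = 1
g(5) = mex{0} = 1
g(6) = mex{1} = 0
g(7) = mex{1} = 0
g(8) = mex{0,1} = 2
g(9) = mex{0} = 1
So g(9) = 1.

1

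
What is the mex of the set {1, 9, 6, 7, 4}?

0

0 is not in the set, so the mex is 0.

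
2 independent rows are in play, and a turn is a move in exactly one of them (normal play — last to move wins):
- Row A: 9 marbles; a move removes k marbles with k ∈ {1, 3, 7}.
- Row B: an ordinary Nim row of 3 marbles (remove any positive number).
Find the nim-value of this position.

2

Grundy values for row A (subtraction set {1, 3, 7}):
g(0) = mex{} = 0
g(1) = mex{0} = 1
g(2) = mex{1} = 0
g(3) = mex{0} = 1
g(4) = mex{1} = 0
g(5) = mex{0} = 1
g(6) = mex{1} = 0
g(7) = mex{0} = 1
g(8) = mex{1} = 0
g(9) = mex{0} = 1
So g(9) = 1.
Row B is a plain Nim row of size 3, so its Grundy value is 3.
The value of a disjunctive sum is the nim-sum of the parts.
Combined value = 1 XOR 3 = 2.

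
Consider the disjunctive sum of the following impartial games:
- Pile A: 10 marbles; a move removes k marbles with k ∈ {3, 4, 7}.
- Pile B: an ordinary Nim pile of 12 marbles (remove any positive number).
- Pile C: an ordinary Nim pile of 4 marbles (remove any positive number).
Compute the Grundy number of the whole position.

Build the Grundy sequence for pile A with g(k) = mex{g(k−s) : s ∈ {3, 4, 7}, s ≤ k}:
g(0) = mex{} = 0
g(1) = mex{} = 0
g(2) = mex{} = 0
g(3) = mex{0} = 1
g(4) = mex{0} = 1
g(5) = mex{0} = 1
g(6) = mex{0,1} = 2
g(7) = mex{0,1} = 2
g(8) = mex{0,1} = 2
g(9) = mex{0,1,2} = 3
g(10) = mex{1,2} = 0
So g(10) = 0.
Pile B is a plain Nim pile of size 12, so its Grundy value is 12.
Pile C is a plain Nim pile of size 4, so its Grundy value is 4.
The value of a disjunctive sum is the nim-sum of the parts.
Combined value = 0 XOR 12 XOR 4 = 8.

8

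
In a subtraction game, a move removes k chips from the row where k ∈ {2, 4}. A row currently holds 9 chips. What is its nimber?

Compute g(0), g(1), … for moves {2, 4}:
k:     0  1  2  3  4  5  6  7  8  9
g(k):  0  0  1  1  2  2  0  0  1  1
So g(9) = 1.

1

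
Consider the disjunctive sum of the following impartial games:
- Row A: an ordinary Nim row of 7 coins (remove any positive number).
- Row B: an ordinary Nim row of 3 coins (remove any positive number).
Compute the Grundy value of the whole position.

Row A is a plain Nim row of size 7, so its Grundy value is 7.
Row B is a plain Nim row of size 3, so its Grundy value is 3.
By the Sprague-Grundy theorem, the Grundy value of a sum of independent games is the XOR of the component values.
Combined value = 7 XOR 3 = 4.

4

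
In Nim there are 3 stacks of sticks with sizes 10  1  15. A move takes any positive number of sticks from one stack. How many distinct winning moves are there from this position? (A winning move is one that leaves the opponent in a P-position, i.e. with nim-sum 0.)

Write each in binary and XOR column by column:
  1010  (10)
  0001  (1)
  1111  (15)
  ----
  0100  (4)
The overall nim-sum is X = 4. A stack of size p has a winning move iff p XOR X < p (reduce it to p XOR X).
  10: 10 XOR 4 = 14 ≥ 10 — no move.
  1: 1 XOR 4 = 5 ≥ 1 — no move.
  15: 15 XOR 4 = 11 < 15 — winning move (to 11).
That gives 1 winning move.

1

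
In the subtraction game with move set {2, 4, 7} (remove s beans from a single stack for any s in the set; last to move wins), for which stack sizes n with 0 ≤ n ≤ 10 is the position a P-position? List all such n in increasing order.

0, 1, 6, 9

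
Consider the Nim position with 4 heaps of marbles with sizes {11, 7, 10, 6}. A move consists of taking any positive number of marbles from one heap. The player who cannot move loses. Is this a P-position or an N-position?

P-position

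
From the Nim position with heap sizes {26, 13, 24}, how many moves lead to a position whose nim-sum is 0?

3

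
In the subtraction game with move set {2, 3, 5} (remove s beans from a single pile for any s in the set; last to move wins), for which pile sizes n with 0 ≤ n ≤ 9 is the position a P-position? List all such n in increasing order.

0, 1, 7, 8

Build the Grundy sequence with g(k) = mex{g(k−s) : s ∈ {2, 3, 5}, s ≤ k}:
k:     0  1  2  3  4  5  6  7  8  9
g(k):  0  0  1  1  2  2  3  0  0  1
The P-positions (g = 0) in 0..9 are 0, 1, 7, 8.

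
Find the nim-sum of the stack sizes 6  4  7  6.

3

Nim-sum: 6 ^ 4 ^ 7 ^ 6 = 3.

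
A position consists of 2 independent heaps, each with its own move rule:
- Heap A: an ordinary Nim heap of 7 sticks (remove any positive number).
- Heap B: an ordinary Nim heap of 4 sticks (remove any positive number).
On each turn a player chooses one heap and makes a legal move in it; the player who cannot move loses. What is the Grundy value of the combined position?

Heap A is a plain Nim heap of size 7, so its Grundy value is 7.
Heap B is a plain Nim heap of size 4, so its Grundy value is 4.
By the Sprague-Grundy theorem, the Grundy value of a sum of independent games is the XOR of the component values.
Combined value = 7 XOR 4 = 3.

3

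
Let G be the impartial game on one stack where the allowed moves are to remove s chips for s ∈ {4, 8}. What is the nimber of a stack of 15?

Compute g(0), g(1), … for moves {4, 8}:
k:     0  1  2  3  4  5  6  7  8  9 10 11 12 13 14 15
g(k):  0  0  0  0  1  1  1  1  2  2  2  2  0  0  0  0
So g(15) = 0.

0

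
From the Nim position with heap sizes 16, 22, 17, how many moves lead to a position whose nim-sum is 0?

Write each in binary and XOR column by column:
  10000  (16)
  10110  (22)
  10001  (17)
  -----
  10111  (23)
The overall nim-sum is X = 23. A heap of size p has a winning move iff p XOR X < p (reduce it to p XOR X).
  16: 16 XOR 23 = 7 < 16 — winning move (to 7).
  22: 22 XOR 23 = 1 < 22 — winning move (to 1).
  17: 17 XOR 23 = 6 < 17 — winning move (to 6).
That gives 3 winning moves.

3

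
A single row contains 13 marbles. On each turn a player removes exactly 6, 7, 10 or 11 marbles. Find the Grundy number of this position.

2

Compute g(0), g(1), … for moves {6, 7, 10, 11}:
g(0) = mex{} = 0
g(1) = mex{} = 0
g(2) = mex{} = 0
g(3) = mex{} = 0
g(4) = mex{} = 0
g(5) = mex{} = 0
g(6) = mex{0} = 1
g(7) = mex{0} = 1
g(8) = mex{0} = 1
g(9) = mex{0} = 1
g(10) = mex{0} = 1
g(11) = mex{0} = 1
g(12) = mex{0,1} = 2
g(13) = mex{0,1} = 2
So g(13) = 2.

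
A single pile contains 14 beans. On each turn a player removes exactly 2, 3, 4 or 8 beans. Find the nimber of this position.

Build the Grundy sequence with g(k) = mex{g(k−s) : s ∈ {2, 3, 4, 8}, s ≤ k}:
k:     0  1  2  3  4  5  6  7  8  9 10 11 12 13 14
g(k):  0  0  1  1  2  2  0  0  1  1  2  2  0  0  1
So g(14) = 1.

1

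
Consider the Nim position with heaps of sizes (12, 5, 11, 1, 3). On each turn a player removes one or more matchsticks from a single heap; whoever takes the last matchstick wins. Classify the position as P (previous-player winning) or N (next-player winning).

Compute the nim-sum pairwise:
12 ^ 5 = 9
9 ^ 11 = 2
2 ^ 1 = 3
3 ^ 3 = 0
The nim-sum is 0, so this is a P-position: the player to move is in a losing position under optimal play.

P-position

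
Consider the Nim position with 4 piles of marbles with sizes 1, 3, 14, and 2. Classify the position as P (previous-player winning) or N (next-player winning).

N-position

Bitwise XOR of the heap sizes:
  0001  (1)
  0011  (3)
  1110  (14)
  0010  (2)
  ----
  1110  (14)
The nim-sum is 14 ≠ 0, so this is an N-position: the player to move can win.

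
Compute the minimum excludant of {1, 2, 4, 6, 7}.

0

0 is not in the set, so the mex is 0.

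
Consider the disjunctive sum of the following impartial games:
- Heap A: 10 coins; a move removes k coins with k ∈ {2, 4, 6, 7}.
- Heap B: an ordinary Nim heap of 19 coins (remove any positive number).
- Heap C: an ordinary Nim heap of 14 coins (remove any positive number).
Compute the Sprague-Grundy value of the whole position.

For heap A, compute g(0), g(1), … with moves {2, 4, 6, 7}:
k:     0  1  2  3  4  5  6  7  8  9 10
g(k):  0  0  1  1  2  2  3  3  4  0  0
So g(10) = 0.
Heap B is a plain Nim heap of size 19, so its Grundy value is 19.
Heap C is a plain Nim heap of size 14, so its Grundy value is 14.
By the Sprague-Grundy theorem, the Grundy value of a sum of independent games is the XOR of the component values.
Combined value = 0 XOR 19 XOR 14 = 29.

29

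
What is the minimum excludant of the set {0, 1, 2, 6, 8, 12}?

The values 0, 1, 2 are all present; 3 is the first non-negative integer missing from the set.

3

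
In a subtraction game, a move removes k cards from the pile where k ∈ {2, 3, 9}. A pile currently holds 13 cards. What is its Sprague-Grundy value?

1

Build the Grundy sequence with g(k) = mex{g(k−s) : s ∈ {2, 3, 9}, s ≤ k}:
g(0) = mex{} = 0
g(1) = mex{} = 0
g(2) = mex{0} = 1
g(3) = mex{0} = 1
g(4) = mex{0,1} = 2
g(5) = mex{1} = 0
g(6) = mex{1,2} = 0
g(7) = mex{0,2} = 1
g(8) = mex{0} = 1
g(9) = mex{0,1} = 2
g(10) = mex{0,1} = 2
g(11) = mex{1,2} = 0
g(12) = mex{1,2} = 0
g(13) = mex{0,2} = 1
So g(13) = 1.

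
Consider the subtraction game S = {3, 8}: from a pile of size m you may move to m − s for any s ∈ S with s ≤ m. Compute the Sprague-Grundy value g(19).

Grundy values for subtraction set {3, 8}:
k:     0  1  2  3  4  5  6  7  8  9 10 11 12 13 14 15 16 17 18 19
g(k):  0  0  0  1  1  1  0  0  2  1  1  0  0  0  1  1  1  0  0  2
So g(19) = 2.

2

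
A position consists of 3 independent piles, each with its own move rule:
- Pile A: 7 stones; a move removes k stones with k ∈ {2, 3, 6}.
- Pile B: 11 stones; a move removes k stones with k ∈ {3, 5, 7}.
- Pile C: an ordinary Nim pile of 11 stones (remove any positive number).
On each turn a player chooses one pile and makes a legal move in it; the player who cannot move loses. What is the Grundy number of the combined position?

10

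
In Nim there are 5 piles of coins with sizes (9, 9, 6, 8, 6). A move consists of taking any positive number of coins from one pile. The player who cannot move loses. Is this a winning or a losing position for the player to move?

Write each in binary and XOR column by column:
  1001  (9)
  1001  (9)
  0110  (6)
  1000  (8)
  0110  (6)
  ----
  1000  (8)
The nim-sum is 8 ≠ 0, so this is an N-position: the player to move can win.

Winning position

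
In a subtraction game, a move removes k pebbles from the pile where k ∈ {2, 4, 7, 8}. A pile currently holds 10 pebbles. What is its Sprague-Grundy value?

2

Build the Grundy sequence with g(k) = mex{g(k−s) : s ∈ {2, 4, 7, 8}, s ≤ k}:
g(0) = mex{} = 0
g(1) = mex{} = 0
g(2) = mex{0} = 1
g(3) = mex{0} = 1
g(4) = mex{0,1} = 2
g(5) = mex{0,1} = 2
g(6) = mex{1,2} = 0
g(7) = mex{0,1,2} = 3
g(8) = mex{0,2} = 1
g(9) = mex{0,1,2,3} = 4
g(10) = mex{0,1} = 2
So g(10) = 2.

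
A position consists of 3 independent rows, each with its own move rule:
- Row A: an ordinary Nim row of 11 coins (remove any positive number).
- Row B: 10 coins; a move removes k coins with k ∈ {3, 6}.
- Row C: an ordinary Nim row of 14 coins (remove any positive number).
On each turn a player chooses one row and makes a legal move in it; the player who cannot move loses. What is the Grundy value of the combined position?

5

Row A is a plain Nim row of size 11, so its Grundy value is 11.
Build the Grundy sequence for row B with g(k) = mex{g(k−s) : s ∈ {3, 6}, s ≤ k}:
g(0) = mex{} = 0
g(1) = mex{} = 0
g(2) = mex{} = 0
g(3) = mex{0} = 1
g(4) = mex{0} = 1
g(5) = mex{0} = 1
g(6) = mex{0,1} = 2
g(7) = mex{0,1} = 2
g(8) = mex{0,1} = 2
g(9) = mex{1,2} = 0
g(10) = mex{1,2} = 0
So g(10) = 0.
Row C is a plain Nim row of size 14, so its Grundy value is 14.
By the Sprague-Grundy theorem, the Grundy value of a sum of independent games is the XOR of the component values.
Combined value = 11 XOR 0 XOR 14 = 5.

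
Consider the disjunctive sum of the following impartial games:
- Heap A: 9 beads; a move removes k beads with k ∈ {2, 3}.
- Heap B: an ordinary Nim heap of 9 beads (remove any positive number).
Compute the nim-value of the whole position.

For heap A, compute g(0), g(1), … with moves {2, 3}:
k:     0  1  2  3  4  5  6  7  8  9
g(k):  0  0  1  1  2  0  0  1  1  2
So g(9) = 2.
Heap B is a plain Nim heap of size 9, so its Grundy value is 9.
By the Sprague-Grundy theorem, the Grundy value of a sum of independent games is the XOR of the component values.
Combined value = 2 ⊕ 9 = 11.

11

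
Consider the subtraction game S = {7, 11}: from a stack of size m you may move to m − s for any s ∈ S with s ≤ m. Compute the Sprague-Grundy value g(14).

Compute g(0), g(1), … for moves {7, 11}:
k:     0  1  2  3  4  5  6  7  8  9 10 11 12 13 14
g(k):  0  0  0  0  0  0  0  1  1  1  1  1  1  1  2
So g(14) = 2.

2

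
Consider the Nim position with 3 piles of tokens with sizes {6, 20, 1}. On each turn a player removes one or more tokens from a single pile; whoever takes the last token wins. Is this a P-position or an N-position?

N-position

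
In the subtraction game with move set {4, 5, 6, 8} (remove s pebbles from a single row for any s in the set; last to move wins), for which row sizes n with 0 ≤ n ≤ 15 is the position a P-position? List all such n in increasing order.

0, 1, 2, 3, 12, 13, 14, 15

Compute g(0), g(1), … for moves {4, 5, 6, 8}:
k:     0  1  2  3  4  5  6  7  8  9 10 11 12 13 14 15
g(k):  0  0  0  0  1  1  1  1  2  2  2  2  0  0  0  0
The P-positions (g = 0) in 0..15 are 0, 1, 2, 3, 12, 13, 14, 15.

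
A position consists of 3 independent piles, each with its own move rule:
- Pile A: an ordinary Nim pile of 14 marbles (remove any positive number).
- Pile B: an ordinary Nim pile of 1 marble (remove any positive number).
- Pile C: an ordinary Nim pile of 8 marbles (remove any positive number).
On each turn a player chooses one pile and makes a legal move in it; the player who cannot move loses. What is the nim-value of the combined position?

7

Pile A is a plain Nim pile of size 14, so its Grundy value is 14.
Pile B is a plain Nim pile of size 1, so its Grundy value is 1.
Pile C is a plain Nim pile of size 8, so its Grundy value is 8.
The value of a disjunctive sum is the nim-sum of the parts.
Combined value = 14 XOR 1 XOR 8 = 7.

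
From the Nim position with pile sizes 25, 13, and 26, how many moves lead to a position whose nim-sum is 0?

3

Bitwise XOR of the heap sizes:
  11001  (25)
  01101  (13)
  11010  (26)
  -----
  01110  (14)
The overall nim-sum is X = 14. A pile of size p has a winning move iff p XOR X < p (reduce it to p XOR X).
  25: 25 XOR 14 = 23 < 25 — winning move (to 23).
  13: 13 XOR 14 = 3 < 13 — winning move (to 3).
  26: 26 XOR 14 = 20 < 26 — winning move (to 20).
That gives 3 winning moves.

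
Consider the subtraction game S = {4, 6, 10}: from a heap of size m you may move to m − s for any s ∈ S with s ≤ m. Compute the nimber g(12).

3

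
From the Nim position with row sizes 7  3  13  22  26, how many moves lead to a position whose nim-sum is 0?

3

Nim-sum: 7 ^ 3 ^ 13 ^ 22 ^ 26 = 5.
The overall nim-sum is X = 5. A row of size p has a winning move iff p XOR X < p (reduce it to p XOR X).
  7: 7 XOR 5 = 2 < 7 — winning move (to 2).
  3: 3 XOR 5 = 6 ≥ 3 — no move.
  13: 13 XOR 5 = 8 < 13 — winning move (to 8).
  22: 22 XOR 5 = 19 < 22 — winning move (to 19).
  26: 26 XOR 5 = 31 ≥ 26 — no move.
That gives 3 winning moves.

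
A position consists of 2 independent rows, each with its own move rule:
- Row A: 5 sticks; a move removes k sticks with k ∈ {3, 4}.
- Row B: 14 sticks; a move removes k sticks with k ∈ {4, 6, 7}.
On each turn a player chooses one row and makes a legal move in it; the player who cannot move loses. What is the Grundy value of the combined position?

1

For row A, compute g(0), g(1), … with moves {3, 4}:
k:     0  1  2  3  4  5
g(k):  0  0  0  1  1  1
So g(5) = 1.
Build the Grundy sequence for row B with g(k) = mex{g(k−s) : s ∈ {4, 6, 7}, s ≤ k}:
k:     0  1  2  3  4  5  6  7  8  9 10 11 12 13 14
g(k):  0  0  0  0  1  1  1  1  2  2  2  0  0  0  0
So g(14) = 0.
The value of a disjunctive sum is the nim-sum of the parts.
Combined value = 1 XOR 0 = 1.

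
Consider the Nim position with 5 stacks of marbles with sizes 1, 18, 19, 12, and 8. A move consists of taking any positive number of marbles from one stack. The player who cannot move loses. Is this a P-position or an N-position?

In binary:
  00001  (1)
  10010  (18)
  10011  (19)
  01100  (12)
  01000  (8)
  -----
  00100  (4)
The nim-sum is 4 ≠ 0, so this is an N-position: the player to move can win.

N-position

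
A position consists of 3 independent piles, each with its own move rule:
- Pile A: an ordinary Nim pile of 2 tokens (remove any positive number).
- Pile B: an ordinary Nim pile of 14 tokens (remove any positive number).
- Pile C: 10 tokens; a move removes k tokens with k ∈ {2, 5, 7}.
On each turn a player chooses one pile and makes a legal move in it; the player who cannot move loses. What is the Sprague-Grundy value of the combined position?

Pile A is a plain Nim pile of size 2, so its Grundy value is 2.
Pile B is a plain Nim pile of size 14, so its Grundy value is 14.
For pile C, compute g(0), g(1), … with moves {2, 5, 7}:
g(0) = mex{} = 0
g(1) = mex{} = 0
g(2) = mex{0} = 1
g(3) = mex{0} = 1
g(4) = mex{1} = 0
g(5) = mex{0,1} = 2
g(6) = mex{0} = 1
g(7) = mex{0,1,2} = 3
g(8) = mex{0,1} = 2
g(9) = mex{0,1,3} = 2
g(10) = mex{1,2} = 0
So g(10) = 0.
By the Sprague-Grundy theorem, the Grundy value of a sum of independent games is the XOR of the component values.
Combined value = 2 XOR 14 XOR 0 = 12.

12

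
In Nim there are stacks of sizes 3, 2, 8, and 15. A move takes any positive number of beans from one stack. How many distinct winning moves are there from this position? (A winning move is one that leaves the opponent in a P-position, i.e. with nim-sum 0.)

Bitwise XOR of the heap sizes:
  0011  (3)
  0010  (2)
  1000  (8)
  1111  (15)
  ----
  0110  (6)
The overall nim-sum is X = 6. A stack of size p has a winning move iff p XOR X < p (reduce it to p XOR X).
  3: 3 XOR 6 = 5 ≥ 3 — no move.
  2: 2 XOR 6 = 4 ≥ 2 — no move.
  8: 8 XOR 6 = 14 ≥ 8 — no move.
  15: 15 XOR 6 = 9 < 15 — winning move (to 9).
That gives 1 winning move.

1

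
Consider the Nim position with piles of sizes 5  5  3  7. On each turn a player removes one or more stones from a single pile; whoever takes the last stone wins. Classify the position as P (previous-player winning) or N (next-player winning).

N-position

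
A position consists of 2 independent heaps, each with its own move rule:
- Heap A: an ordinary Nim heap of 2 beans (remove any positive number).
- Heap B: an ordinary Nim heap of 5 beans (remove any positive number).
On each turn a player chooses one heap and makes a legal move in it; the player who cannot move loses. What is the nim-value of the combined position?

7

Heap A is a plain Nim heap of size 2, so its Grundy value is 2.
Heap B is a plain Nim heap of size 5, so its Grundy value is 5.
By the Sprague-Grundy theorem, the Grundy value of a sum of independent games is the XOR of the component values.
Combined value = 2 XOR 5 = 7.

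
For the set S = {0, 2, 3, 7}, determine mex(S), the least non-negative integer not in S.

1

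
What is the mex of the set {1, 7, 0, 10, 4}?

2

The values 0, 1 are all present; 2 is the first non-negative integer missing from the set.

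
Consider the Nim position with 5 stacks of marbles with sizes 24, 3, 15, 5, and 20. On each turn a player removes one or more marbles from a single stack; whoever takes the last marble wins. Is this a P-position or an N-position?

Nim-sum: 24 ^ 3 ^ 15 ^ 5 ^ 20 = 5.
The nim-sum is 5 ≠ 0, so this is an N-position: the player to move can win.

N-position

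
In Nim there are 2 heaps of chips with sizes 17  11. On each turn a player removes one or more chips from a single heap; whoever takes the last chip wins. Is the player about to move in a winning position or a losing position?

Bitwise XOR of the heap sizes:
  10001  (17)
  01011  (11)
  -----
  11010  (26)
The nim-sum is 26 ≠ 0, so this is an N-position: the player to move can win.

Winning position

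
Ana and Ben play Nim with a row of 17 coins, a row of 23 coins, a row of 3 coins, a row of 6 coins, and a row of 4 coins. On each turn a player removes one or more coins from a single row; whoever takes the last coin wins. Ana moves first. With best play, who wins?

Ana wins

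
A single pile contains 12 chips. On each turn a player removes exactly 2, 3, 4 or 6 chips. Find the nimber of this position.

2

Compute g(0), g(1), … for moves {2, 3, 4, 6}:
k:     0  1  2  3  4  5  6  7  8  9 10 11 12
g(k):  0  0  1  1  2  2  3  3  0  0  1  1  2
So g(12) = 2.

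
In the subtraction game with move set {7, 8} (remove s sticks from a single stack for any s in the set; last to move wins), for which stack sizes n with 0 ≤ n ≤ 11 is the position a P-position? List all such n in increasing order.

0, 1, 2, 3, 4, 5, 6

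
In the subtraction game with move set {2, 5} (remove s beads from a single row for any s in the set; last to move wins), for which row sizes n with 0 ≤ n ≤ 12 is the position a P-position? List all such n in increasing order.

Grundy values for subtraction set {2, 5}:
g(0) = mex{} = 0
g(1) = mex{} = 0
g(2) = mex{0} = 1
g(3) = mex{0} = 1
g(4) = mex{1} = 0
g(5) = mex{0,1} = 2
g(6) = mex{0} = 1
g(7) = mex{1,2} = 0
g(8) = mex{1} = 0
g(9) = mex{0} = 1
g(10) = mex{0,2} = 1
g(11) = mex{1} = 0
g(12) = mex{0,1} = 2
The P-positions (g = 0) in 0..12 are 0, 1, 4, 7, 8, 11.

0, 1, 4, 7, 8, 11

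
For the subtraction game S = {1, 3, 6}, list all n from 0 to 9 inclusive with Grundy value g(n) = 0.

0, 2, 4, 9

Grundy values for subtraction set {1, 3, 6}:
k:     0  1  2  3  4  5  6  7  8  9
g(k):  0  1  0  1  0  1  2  3  2  0
The P-positions (g = 0) in 0..9 are 0, 2, 4, 9.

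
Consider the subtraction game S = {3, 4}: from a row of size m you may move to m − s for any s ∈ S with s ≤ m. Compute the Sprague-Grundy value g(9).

0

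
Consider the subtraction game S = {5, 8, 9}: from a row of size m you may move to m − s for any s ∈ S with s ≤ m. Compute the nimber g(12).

Compute g(0), g(1), … for moves {5, 8, 9}:
g(0) = mex{} = 0
g(1) = mex{} = 0
g(2) = mex{} = 0
g(3) = mex{} = 0
g(4) = mex{} = 0
g(5) = mex{0} = 1
g(6) = mex{0} = 1
g(7) = mex{0} = 1
g(8) = mex{0} = 1
g(9) = mex{0} = 1
g(10) = mex{0,1} = 2
g(11) = mex{0,1} = 2
g(12) = mex{0,1} = 2
So g(12) = 2.

2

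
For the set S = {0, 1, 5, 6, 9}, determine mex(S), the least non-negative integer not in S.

2

The values 0, 1 are all present; 2 is the first non-negative integer missing from the set.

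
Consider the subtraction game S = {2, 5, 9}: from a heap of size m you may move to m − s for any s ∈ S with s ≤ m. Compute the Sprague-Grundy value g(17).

1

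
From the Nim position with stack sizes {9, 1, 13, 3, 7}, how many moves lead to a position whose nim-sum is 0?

5

Nim-sum: 9 XOR 1 XOR 13 XOR 3 XOR 7 = 1.
The overall nim-sum is X = 1. A stack of size p has a winning move iff p XOR X < p (reduce it to p XOR X).
  9: 9 XOR 1 = 8 < 9 — winning move (to 8).
  1: 1 XOR 1 = 0 < 1 — winning move (to 0).
  13: 13 XOR 1 = 12 < 13 — winning move (to 12).
  3: 3 XOR 1 = 2 < 3 — winning move (to 2).
  7: 7 XOR 1 = 6 < 7 — winning move (to 6).
That gives 5 winning moves.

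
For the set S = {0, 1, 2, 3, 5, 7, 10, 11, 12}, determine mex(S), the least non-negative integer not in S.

The values 0, 1, 2, 3 are all present; 4 is the first non-negative integer missing from the set.

4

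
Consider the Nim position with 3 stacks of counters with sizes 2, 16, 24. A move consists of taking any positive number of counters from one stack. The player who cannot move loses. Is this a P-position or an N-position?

N-position

Nim-sum: 2 XOR 16 XOR 24 = 10.
The nim-sum is 10 ≠ 0, so this is an N-position: the player to move can win.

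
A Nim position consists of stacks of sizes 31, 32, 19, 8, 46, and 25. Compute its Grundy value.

19

Compute the nim-sum pairwise:
31 ⊕ 32 = 63
63 ⊕ 19 = 44
44 ⊕ 8 = 36
36 ⊕ 46 = 10
10 ⊕ 25 = 19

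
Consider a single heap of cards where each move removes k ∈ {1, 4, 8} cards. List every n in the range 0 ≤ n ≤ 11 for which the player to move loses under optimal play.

Compute g(0), g(1), … for moves {1, 4, 8}:
g(0) = mex{} = 0
g(1) = mex{0} = 1
g(2) = mex{1} = 0
g(3) = mex{0} = 1
g(4) = mex{0,1} = 2
g(5) = mex{1,2} = 0
g(6) = mex{0} = 1
g(7) = mex{1} = 0
g(8) = mex{0,2} = 1
g(9) = mex{0,1} = 2
g(10) = mex{0,1,2} = 3
g(11) = mex{0,1,3} = 2
The P-positions (g = 0) in 0..11 are 0, 2, 5, 7.

0, 2, 5, 7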